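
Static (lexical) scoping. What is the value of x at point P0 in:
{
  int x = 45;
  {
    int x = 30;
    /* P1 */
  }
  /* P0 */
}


x declared in the same block as P0
x = 45


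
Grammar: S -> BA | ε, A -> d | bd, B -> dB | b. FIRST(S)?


Per alternative of S: FIRST(BA) = {b, d}; FIRST(ε) = {ε}
FIRST(S) = {b, d, ε}


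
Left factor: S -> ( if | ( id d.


Common prefix: '('
Factored: S -> ( S', S' -> if | id d


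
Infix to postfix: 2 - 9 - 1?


Left to right (same or higher precedence on left)
Postfix: 2 9 - 1 -


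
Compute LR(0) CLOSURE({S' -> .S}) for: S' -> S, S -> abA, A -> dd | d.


Start: S' -> .S
For each item with dot before a nonterminal B, add B -> .γ for every B-production
Closure: [S' -> .S, S -> .abA]


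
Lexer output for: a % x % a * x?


Scan left to right, longest-match per lexeme
Tokens: ID(a), OP(%), ID(x), OP(%), ID(a), OP(*), ID(x)


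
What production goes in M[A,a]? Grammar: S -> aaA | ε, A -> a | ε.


For [A, a]: 'a' ∈ FIRST(a)
Entry: A -> a


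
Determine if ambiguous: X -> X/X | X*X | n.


'n/n*n' has two parse trees (no precedence encoded between / and *)
Ambiguous


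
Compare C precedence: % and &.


'%' is multiplicative (level 10); '&' is bitwise AND (level 5)
Higher level binds tighter
'%' has higher precedence than '&'


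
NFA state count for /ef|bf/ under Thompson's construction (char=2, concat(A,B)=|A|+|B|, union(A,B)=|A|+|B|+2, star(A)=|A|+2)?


Syntax tree has 4 char leaf(s), 1 union(s), 0 star(s)
chars contribute 4×2 = 8; each union adds +2; each star adds +2
Total: 8 + 2 + 0 = 10 states


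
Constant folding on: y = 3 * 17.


3 * 17 = 51 at compile time
Optimized: y = 51


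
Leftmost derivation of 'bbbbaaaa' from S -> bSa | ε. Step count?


Derivation: S => bSa => bbSaa => bbbSaaa => bbbbSaaaa => bbbbaaaa
Steps: 5


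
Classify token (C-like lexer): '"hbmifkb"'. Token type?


Pattern: double-quoted sequence
Type: STRING_LITERAL


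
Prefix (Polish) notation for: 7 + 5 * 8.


'*' binds tighter: tree is (+ 7 (* 5 8))
Prefix: + 7 * 5 8


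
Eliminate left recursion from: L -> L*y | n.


Left-recursive alternatives: L*y; non-recursive: n
Introduce L': L -> nL', L' -> *yL' | ε


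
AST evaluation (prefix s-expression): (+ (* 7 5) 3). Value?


Evaluate inner: (* 7 5) = 35
Evaluate root: (+ 35 3) = 38
Result: 38


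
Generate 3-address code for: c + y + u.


Break into single-operator statements:
t1 = c + y
t2 = t1 + u


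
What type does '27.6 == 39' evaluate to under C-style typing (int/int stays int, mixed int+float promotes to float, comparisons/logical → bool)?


Operand types: float == int
Rule: comparison yields bool
Result type: bool


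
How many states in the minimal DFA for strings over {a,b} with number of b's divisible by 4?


Track (count of b) mod 4: states 0..3, accept at 0
Minimal DFA: 4 states


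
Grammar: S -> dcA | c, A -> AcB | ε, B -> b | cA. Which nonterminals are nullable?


A nonterminal is nullable iff some alternative derives ε (directly, or every symbol in it is nullable)
Nullable: {A}


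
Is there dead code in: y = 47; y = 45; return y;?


first assignment to y is overwritten before any read
Dead: 'y = 47'


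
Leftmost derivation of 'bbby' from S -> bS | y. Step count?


Derivation: S => bS => bbS => bbbS => bbby
Steps: 4


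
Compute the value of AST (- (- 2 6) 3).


Evaluate inner: (- 2 6) = -4
Evaluate root: (- -4 3) = -7
Result: -7


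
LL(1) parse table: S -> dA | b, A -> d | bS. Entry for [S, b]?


For [S, b]: 'b' ∈ FIRST(b)
Entry: S -> b


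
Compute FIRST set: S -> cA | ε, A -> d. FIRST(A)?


Per alternative of A: FIRST(d) = {d}
FIRST(A) = {d}


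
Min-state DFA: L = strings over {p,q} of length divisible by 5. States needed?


Track length mod 5: states 0..4, accept at 0
Minimal DFA: 5 states


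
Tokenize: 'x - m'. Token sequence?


Scan left to right, longest-match per lexeme
Tokens: ID(x), OP(-), ID(m)


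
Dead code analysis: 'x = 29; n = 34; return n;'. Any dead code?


x is assigned but never read
Dead: 'x = 29'


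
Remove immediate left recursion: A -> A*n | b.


Left-recursive alternatives: A*n; non-recursive: b
Introduce A': A -> bA', A' -> *nA' | ε


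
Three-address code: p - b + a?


Break into single-operator statements:
t1 = p - b
t2 = t1 + a


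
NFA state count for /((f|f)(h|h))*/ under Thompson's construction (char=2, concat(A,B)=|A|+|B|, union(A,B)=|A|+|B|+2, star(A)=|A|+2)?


Syntax tree has 4 char leaf(s), 2 union(s), 1 star(s)
chars contribute 4×2 = 8; each union adds +2; each star adds +2
Total: 8 + 4 + 2 = 14 states


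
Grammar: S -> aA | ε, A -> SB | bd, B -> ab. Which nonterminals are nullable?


A nonterminal is nullable iff some alternative derives ε (directly, or every symbol in it is nullable)
Nullable: {S}


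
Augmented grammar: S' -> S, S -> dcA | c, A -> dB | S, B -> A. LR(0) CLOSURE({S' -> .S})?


Start: S' -> .S
For each item with dot before a nonterminal B, add B -> .γ for every B-production
Closure: [S' -> .S, S -> .dcA, S -> .c]


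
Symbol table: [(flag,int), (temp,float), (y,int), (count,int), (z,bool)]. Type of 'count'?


Lookup 'count' → type int


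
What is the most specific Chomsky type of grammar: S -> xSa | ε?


Single nonterminal LHS, but x^n a^n is not regular
Classification: Type 2 (Context-Free)


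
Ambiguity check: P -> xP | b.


right-linear, alternatives start with distinct terminals 'x' vs 'b': unique leftmost derivation
Unambiguous


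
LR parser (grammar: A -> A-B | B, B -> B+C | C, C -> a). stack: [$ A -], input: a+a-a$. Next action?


no handle ('A-' is not any RHS); shift 'a'
Action: shift


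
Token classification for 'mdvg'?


Pattern: letter/underscore followed by alphanumerics, not a keyword
Type: IDENTIFIER


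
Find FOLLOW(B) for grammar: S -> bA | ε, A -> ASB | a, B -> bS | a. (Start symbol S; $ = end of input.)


$ ∈ FOLLOW(S). For each A -> αBβ: add FIRST(β)\{ε} to FOLLOW(B); if β nullable, add FOLLOW(A).
FOLLOW(B) = {$, a, b}


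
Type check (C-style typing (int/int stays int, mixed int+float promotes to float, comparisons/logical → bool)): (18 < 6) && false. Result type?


Operand types: bool && bool
Rule: logical operators take bool operands and yield bool
Result type: bool


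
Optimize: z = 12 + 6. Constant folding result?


12 + 6 = 18 at compile time
Optimized: z = 18


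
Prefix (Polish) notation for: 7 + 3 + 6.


left-to-right (same/higher precedence on left): tree is (+ (+ 7 3) 6)
Prefix: + + 7 3 6


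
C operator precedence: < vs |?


'<' is relational (level 7); '|' is bitwise OR (level 3)
Higher level binds tighter
'<' has higher precedence than '|'


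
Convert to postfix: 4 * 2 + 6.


Left to right (same or higher precedence on left)
Postfix: 4 2 * 6 +


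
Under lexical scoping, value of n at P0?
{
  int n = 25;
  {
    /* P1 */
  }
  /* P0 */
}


n declared in the same block as P0
n = 25


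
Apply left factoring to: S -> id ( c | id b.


Common prefix: 'id'
Factored: S -> id S', S' -> ( c | b


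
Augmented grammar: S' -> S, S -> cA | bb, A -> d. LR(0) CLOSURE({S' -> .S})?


Start: S' -> .S
For each item with dot before a nonterminal B, add B -> .γ for every B-production
Closure: [S' -> .S, S -> .cA, S -> .bb]


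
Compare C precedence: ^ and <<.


'<<' is shift (level 8); '^' is bitwise XOR (level 4)
Higher level binds tighter
'<<' has higher precedence than '^'


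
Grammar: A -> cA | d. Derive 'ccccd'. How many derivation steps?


Derivation: A => cA => ccA => cccA => ccccA => ccccd
Steps: 5


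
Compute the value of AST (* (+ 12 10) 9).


Evaluate inner: (+ 12 10) = 22
Evaluate root: (* 22 9) = 198
Result: 198


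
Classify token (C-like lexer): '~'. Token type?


Pattern: operator symbol
Type: OPERATOR


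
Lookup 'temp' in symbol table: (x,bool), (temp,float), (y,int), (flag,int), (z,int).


Lookup 'temp' → type float


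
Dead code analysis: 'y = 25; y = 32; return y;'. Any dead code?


first assignment to y is overwritten before any read
Dead: 'y = 25'


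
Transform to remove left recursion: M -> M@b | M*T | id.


Left-recursive alternatives: M@b, M*T; non-recursive: id
Introduce M': M -> idM', M' -> @bM' | *TM' | ε


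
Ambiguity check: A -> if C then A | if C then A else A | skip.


dangling else: 'if C then if C then skip else skip' parses two ways
Ambiguous


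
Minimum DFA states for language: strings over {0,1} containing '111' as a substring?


KMP-style automaton: 3 progress states + 1 absorbing accept = 4
Minimal DFA: 4 states


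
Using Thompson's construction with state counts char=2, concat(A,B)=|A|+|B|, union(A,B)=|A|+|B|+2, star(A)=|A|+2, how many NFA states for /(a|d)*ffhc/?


Syntax tree has 6 char leaf(s), 1 union(s), 1 star(s)
chars contribute 6×2 = 12; each union adds +2; each star adds +2
Total: 12 + 2 + 2 = 16 states


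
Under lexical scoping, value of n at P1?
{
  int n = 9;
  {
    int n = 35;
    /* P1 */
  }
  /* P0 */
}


n declared in the same block as P1
n = 35


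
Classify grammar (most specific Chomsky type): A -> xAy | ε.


Single nonterminal LHS, but x^n y^n is not regular
Classification: Type 2 (Context-Free)


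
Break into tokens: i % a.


Scan left to right, longest-match per lexeme
Tokens: ID(i), OP(%), ID(a)


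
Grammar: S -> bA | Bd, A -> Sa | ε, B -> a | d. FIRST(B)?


Per alternative of B: FIRST(a) = {a}; FIRST(d) = {d}
FIRST(B) = {a, d}


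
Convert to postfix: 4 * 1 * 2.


Left to right (same or higher precedence on left)
Postfix: 4 1 * 2 *


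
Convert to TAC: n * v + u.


Break into single-operator statements:
t1 = n * v
t2 = t1 + u


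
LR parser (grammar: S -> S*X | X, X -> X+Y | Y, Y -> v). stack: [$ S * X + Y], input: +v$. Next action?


handle 'X+Y' on top
Action: reduce (X -> X+Y)


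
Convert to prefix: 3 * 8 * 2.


left-to-right (same/higher precedence on left): tree is (* (* 3 8) 2)
Prefix: * * 3 8 2


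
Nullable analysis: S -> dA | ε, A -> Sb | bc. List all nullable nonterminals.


A nonterminal is nullable iff some alternative derives ε (directly, or every symbol in it is nullable)
Nullable: {S}


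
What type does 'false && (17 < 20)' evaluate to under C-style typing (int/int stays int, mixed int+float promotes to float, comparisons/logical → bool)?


Operand types: bool && bool
Rule: logical operators take bool operands and yield bool
Result type: bool


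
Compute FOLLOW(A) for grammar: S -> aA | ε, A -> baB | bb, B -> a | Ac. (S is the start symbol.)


$ ∈ FOLLOW(S). For each A -> αBβ: add FIRST(β)\{ε} to FOLLOW(B); if β nullable, add FOLLOW(A).
FOLLOW(A) = {$, c}


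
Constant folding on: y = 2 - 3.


2 - 3 = -1 at compile time
Optimized: y = -1


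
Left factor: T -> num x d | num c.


Common prefix: 'num'
Factored: T -> num T', T' -> x d | c


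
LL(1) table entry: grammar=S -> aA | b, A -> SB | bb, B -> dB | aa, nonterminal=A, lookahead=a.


For [A, a]: 'a' ∈ FIRST(SB)
Entry: A -> SB


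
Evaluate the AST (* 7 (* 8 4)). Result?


Evaluate inner: (* 8 4) = 32
Evaluate root: (* 7 32) = 224
Result: 224


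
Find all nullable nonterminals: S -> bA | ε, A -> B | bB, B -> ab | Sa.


A nonterminal is nullable iff some alternative derives ε (directly, or every symbol in it is nullable)
Nullable: {S}


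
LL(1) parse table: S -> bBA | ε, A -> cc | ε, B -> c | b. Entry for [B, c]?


For [B, c]: 'c' ∈ FIRST(c)
Entry: B -> c


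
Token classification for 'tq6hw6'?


Pattern: letter/underscore followed by alphanumerics, not a keyword
Type: IDENTIFIER


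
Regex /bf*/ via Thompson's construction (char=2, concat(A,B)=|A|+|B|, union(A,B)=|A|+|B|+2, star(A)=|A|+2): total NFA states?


Syntax tree has 2 char leaf(s), 0 union(s), 1 star(s)
chars contribute 2×2 = 4; each union adds +2; each star adds +2
Total: 4 + 0 + 2 = 6 states


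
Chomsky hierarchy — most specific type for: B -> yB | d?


Right-linear: every RHS is a terminal or a terminal followed by one nonterminal
Classification: Type 3 (Regular)


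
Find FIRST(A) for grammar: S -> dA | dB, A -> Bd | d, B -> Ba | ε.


Per alternative of A: FIRST(Bd) = {a, d}; FIRST(d) = {d}
FIRST(A) = {a, d}


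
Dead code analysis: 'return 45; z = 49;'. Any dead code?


statement follows a return and is unreachable
Dead: 'z = 49'


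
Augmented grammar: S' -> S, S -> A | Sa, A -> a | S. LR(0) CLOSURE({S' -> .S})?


Start: S' -> .S
For each item with dot before a nonterminal B, add B -> .γ for every B-production
Closure: [S' -> .S, S -> .A, S -> .Sa, A -> .a, A -> .S]


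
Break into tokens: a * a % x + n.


Scan left to right, longest-match per lexeme
Tokens: ID(a), OP(*), ID(a), OP(%), ID(x), OP(+), ID(n)


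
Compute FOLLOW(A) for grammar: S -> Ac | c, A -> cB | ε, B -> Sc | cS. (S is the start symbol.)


$ ∈ FOLLOW(S). For each A -> αBβ: add FIRST(β)\{ε} to FOLLOW(B); if β nullable, add FOLLOW(A).
FOLLOW(A) = {c}


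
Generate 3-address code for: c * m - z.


Break into single-operator statements:
t1 = c * m
t2 = t1 - z


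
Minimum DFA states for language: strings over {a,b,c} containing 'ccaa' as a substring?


KMP-style automaton: 4 progress states + 1 absorbing accept = 5
Minimal DFA: 5 states


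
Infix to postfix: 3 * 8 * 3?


Left to right (same or higher precedence on left)
Postfix: 3 8 * 3 *


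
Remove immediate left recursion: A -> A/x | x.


Left-recursive alternatives: A/x; non-recursive: x
Introduce A': A -> xA', A' -> /xA' | ε


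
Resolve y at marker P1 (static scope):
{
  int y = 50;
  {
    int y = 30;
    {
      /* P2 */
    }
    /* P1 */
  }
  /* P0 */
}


y declared in the same block as P1
y = 30


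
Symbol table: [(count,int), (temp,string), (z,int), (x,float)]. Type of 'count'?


Lookup 'count' → type int


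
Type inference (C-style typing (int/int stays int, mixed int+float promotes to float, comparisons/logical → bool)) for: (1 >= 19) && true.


Operand types: bool && bool
Rule: logical operators take bool operands and yield bool
Result type: bool


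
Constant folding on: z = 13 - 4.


13 - 4 = 9 at compile time
Optimized: z = 9


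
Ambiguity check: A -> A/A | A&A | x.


'x/x&x' has two parse trees (no precedence encoded between / and &)
Ambiguous


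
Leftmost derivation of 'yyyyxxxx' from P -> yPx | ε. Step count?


Derivation: P => yPx => yyPxx => yyyPxxx => yyyyPxxxx => yyyyxxxx
Steps: 5


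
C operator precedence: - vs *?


'*' is multiplicative (level 10); '-' is additive (level 9)
Higher level binds tighter
'*' has higher precedence than '-'


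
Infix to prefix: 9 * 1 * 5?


left-to-right (same/higher precedence on left): tree is (* (* 9 1) 5)
Prefix: * * 9 1 5


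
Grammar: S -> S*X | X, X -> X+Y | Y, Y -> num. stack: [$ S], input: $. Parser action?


start symbol S on stack, input exhausted
Action: accept


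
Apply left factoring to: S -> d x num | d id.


Common prefix: 'd'
Factored: S -> d S', S' -> x num | id


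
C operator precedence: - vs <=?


'-' is additive (level 9); '<=' is relational (level 7)
Higher level binds tighter
'-' has higher precedence than '<='


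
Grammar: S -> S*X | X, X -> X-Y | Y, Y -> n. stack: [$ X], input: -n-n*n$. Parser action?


shift '-' to continue X -> X-Y
Action: shift


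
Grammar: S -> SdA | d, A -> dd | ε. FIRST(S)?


Per alternative of S: FIRST(SdA) = {d}; FIRST(d) = {d}
FIRST(S) = {d}


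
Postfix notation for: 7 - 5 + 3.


Left to right (same or higher precedence on left)
Postfix: 7 5 - 3 +


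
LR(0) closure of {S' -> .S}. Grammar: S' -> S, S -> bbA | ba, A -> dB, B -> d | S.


Start: S' -> .S
For each item with dot before a nonterminal B, add B -> .γ for every B-production
Closure: [S' -> .S, S -> .bbA, S -> .ba]


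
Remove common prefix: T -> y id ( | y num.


Common prefix: 'y'
Factored: T -> y T', T' -> id ( | num


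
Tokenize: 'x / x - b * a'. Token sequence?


Scan left to right, longest-match per lexeme
Tokens: ID(x), OP(/), ID(x), OP(-), ID(b), OP(*), ID(a)


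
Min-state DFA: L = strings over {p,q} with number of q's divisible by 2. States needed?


Track (count of q) mod 2: states 0..1, accept at 0
Minimal DFA: 2 states


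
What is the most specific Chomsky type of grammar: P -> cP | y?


Right-linear: every RHS is a terminal or a terminal followed by one nonterminal
Classification: Type 3 (Regular)


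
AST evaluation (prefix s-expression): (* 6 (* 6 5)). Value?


Evaluate inner: (* 6 5) = 30
Evaluate root: (* 6 30) = 180
Result: 180


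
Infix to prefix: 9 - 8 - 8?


left-to-right (same/higher precedence on left): tree is (- (- 9 8) 8)
Prefix: - - 9 8 8


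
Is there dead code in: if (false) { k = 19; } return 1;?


condition is constant false, so the whole block is unreachable
Dead: 'if (false) { k = 19; }'


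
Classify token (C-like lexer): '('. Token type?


Pattern: delimiter/punctuation
Type: PUNCTUATION


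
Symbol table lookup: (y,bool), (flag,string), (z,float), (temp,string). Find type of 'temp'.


Lookup 'temp' → type string


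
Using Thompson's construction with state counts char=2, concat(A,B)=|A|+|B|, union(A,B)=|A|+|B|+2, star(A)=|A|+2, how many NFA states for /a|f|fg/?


Syntax tree has 4 char leaf(s), 2 union(s), 0 star(s)
chars contribute 4×2 = 8; each union adds +2; each star adds +2
Total: 8 + 4 + 0 = 12 states


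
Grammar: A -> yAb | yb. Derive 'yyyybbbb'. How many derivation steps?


Derivation: A => yAb => yyAbb => yyyAbbb => yyyybbbb
Steps: 4


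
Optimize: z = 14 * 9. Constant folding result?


14 * 9 = 126 at compile time
Optimized: z = 126


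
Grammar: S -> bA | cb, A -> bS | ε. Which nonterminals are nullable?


A nonterminal is nullable iff some alternative derives ε (directly, or every symbol in it is nullable)
Nullable: {A}


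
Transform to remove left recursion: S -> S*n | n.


Left-recursive alternatives: S*n; non-recursive: n
Introduce S': S -> nS', S' -> *nS' | ε


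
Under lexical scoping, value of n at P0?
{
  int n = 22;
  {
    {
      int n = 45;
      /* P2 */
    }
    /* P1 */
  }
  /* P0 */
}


n declared in the same block as P0
n = 22


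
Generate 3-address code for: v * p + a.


Break into single-operator statements:
t1 = v * p
t2 = t1 + a


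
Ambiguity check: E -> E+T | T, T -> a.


precedence layered via separate nonterminal T: deterministic
Unambiguous


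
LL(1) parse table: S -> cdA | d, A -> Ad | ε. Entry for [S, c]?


For [S, c]: 'c' ∈ FIRST(cdA)
Entry: S -> cdA


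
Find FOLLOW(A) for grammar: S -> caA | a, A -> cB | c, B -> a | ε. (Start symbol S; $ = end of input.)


$ ∈ FOLLOW(S). For each A -> αBβ: add FIRST(β)\{ε} to FOLLOW(B); if β nullable, add FOLLOW(A).
FOLLOW(A) = {$}


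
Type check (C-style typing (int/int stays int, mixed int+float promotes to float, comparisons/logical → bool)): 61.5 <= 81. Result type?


Operand types: float <= int
Rule: comparison yields bool
Result type: bool


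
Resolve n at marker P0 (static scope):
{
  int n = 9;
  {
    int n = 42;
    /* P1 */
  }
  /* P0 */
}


n declared in the same block as P0
n = 9


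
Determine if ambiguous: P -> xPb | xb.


balanced x^n…b^n: each string has a unique parse
Unambiguous


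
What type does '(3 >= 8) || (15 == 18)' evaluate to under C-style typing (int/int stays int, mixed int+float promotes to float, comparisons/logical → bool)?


Operand types: bool || bool
Rule: logical operators take bool operands and yield bool
Result type: bool


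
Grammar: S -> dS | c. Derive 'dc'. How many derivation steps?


Derivation: S => dS => dc
Steps: 2


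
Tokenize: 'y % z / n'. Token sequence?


Scan left to right, longest-match per lexeme
Tokens: ID(y), OP(%), ID(z), OP(/), ID(n)


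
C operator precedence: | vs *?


'*' is multiplicative (level 10); '|' is bitwise OR (level 3)
Higher level binds tighter
'*' has higher precedence than '|'


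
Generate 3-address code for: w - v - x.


Break into single-operator statements:
t1 = w - v
t2 = t1 - x


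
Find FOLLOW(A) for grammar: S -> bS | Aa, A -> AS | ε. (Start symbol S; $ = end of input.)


$ ∈ FOLLOW(S). For each A -> αBβ: add FIRST(β)\{ε} to FOLLOW(B); if β nullable, add FOLLOW(A).
FOLLOW(A) = {a, b}


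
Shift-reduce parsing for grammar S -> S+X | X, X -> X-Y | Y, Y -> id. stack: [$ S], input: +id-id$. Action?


shift '+' to continue S -> S+X
Action: shift


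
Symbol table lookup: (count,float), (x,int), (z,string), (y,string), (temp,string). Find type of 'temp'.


Lookup 'temp' → type string


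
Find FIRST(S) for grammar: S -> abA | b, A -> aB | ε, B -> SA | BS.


Per alternative of S: FIRST(abA) = {a}; FIRST(b) = {b}
FIRST(S) = {a, b}


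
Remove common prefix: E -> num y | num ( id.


Common prefix: 'num'
Factored: E -> num E', E' -> y | ( id


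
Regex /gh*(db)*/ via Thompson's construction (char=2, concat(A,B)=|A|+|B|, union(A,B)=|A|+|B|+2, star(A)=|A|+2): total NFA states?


Syntax tree has 4 char leaf(s), 0 union(s), 2 star(s)
chars contribute 4×2 = 8; each union adds +2; each star adds +2
Total: 8 + 0 + 4 = 12 states


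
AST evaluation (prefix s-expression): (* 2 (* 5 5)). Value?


Evaluate inner: (* 5 5) = 25
Evaluate root: (* 2 25) = 50
Result: 50


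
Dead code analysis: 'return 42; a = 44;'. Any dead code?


statement follows a return and is unreachable
Dead: 'a = 44'


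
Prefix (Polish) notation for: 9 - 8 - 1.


left-to-right (same/higher precedence on left): tree is (- (- 9 8) 1)
Prefix: - - 9 8 1


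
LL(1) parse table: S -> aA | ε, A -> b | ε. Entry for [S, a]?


For [S, a]: 'a' ∈ FIRST(aA)
Entry: S -> aA


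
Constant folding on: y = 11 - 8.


11 - 8 = 3 at compile time
Optimized: y = 3


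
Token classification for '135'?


Pattern: digits only
Type: INTEGER_LITERAL


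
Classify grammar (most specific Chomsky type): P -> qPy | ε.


Single nonterminal LHS, but q^n y^n is not regular
Classification: Type 2 (Context-Free)


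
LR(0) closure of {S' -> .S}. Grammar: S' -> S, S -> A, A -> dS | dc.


Start: S' -> .S
For each item with dot before a nonterminal B, add B -> .γ for every B-production
Closure: [S' -> .S, S -> .A, A -> .dS, A -> .dc]


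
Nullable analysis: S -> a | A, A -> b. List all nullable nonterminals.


A nonterminal is nullable iff some alternative derives ε (directly, or every symbol in it is nullable)
Nullable: {}


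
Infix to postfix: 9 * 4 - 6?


Left to right (same or higher precedence on left)
Postfix: 9 4 * 6 -


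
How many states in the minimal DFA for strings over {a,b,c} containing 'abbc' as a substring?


KMP-style automaton: 4 progress states + 1 absorbing accept = 5
Minimal DFA: 5 states


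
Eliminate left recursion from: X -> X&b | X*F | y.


Left-recursive alternatives: X&b, X*F; non-recursive: y
Introduce X': X -> yX', X' -> &bX' | *FX' | ε


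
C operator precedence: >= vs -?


'-' is additive (level 9); '>=' is relational (level 7)
Higher level binds tighter
'-' has higher precedence than '>='


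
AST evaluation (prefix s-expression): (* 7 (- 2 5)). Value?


Evaluate inner: (- 2 5) = -3
Evaluate root: (* 7 -3) = -21
Result: -21


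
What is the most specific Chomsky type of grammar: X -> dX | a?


Right-linear: every RHS is a terminal or a terminal followed by one nonterminal
Classification: Type 3 (Regular)


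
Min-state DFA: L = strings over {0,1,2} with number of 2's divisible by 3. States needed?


Track (count of 2) mod 3: states 0..2, accept at 0
Minimal DFA: 3 states


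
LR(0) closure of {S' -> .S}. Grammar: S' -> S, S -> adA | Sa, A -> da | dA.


Start: S' -> .S
For each item with dot before a nonterminal B, add B -> .γ for every B-production
Closure: [S' -> .S, S -> .adA, S -> .Sa]


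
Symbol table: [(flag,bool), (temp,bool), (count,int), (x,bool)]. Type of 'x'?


Lookup 'x' → type bool


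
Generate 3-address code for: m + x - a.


Break into single-operator statements:
t1 = m + x
t2 = t1 - a


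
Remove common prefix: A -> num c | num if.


Common prefix: 'num'
Factored: A -> num A', A' -> c | if


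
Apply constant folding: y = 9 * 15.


9 * 15 = 135 at compile time
Optimized: y = 135


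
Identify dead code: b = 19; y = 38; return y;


b is assigned but never read
Dead: 'b = 19'


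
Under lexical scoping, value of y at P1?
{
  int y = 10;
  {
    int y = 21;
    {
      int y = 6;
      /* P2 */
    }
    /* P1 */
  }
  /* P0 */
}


y declared in the same block as P1
y = 21


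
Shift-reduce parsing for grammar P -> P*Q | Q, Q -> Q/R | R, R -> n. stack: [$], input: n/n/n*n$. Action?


no handle on stack; shift 'n'
Action: shift


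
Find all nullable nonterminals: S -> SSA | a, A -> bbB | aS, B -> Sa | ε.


A nonterminal is nullable iff some alternative derives ε (directly, or every symbol in it is nullable)
Nullable: {B}


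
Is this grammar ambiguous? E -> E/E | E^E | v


'v/v^v' has two parse trees (no precedence encoded between / and ^)
Ambiguous


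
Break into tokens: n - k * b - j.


Scan left to right, longest-match per lexeme
Tokens: ID(n), OP(-), ID(k), OP(*), ID(b), OP(-), ID(j)


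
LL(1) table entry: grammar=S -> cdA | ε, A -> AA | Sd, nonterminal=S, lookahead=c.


For [S, c]: 'c' ∈ FIRST(cdA)
Entry: S -> cdA


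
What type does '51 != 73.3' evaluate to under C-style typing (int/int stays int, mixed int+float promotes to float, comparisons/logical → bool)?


Operand types: int != float
Rule: comparison yields bool
Result type: bool


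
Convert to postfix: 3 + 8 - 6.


Left to right (same or higher precedence on left)
Postfix: 3 8 + 6 -


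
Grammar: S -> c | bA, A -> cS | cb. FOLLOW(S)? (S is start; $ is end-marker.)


$ ∈ FOLLOW(S). For each A -> αBβ: add FIRST(β)\{ε} to FOLLOW(B); if β nullable, add FOLLOW(A).
FOLLOW(S) = {$}


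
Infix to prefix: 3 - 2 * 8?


'*' binds tighter: tree is (- 3 (* 2 8))
Prefix: - 3 * 2 8


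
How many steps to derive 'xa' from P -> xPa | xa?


Derivation: P => xa
Steps: 1


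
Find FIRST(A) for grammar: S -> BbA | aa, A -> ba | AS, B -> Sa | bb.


Per alternative of A: FIRST(ba) = {b}; FIRST(AS) = {b}
FIRST(A) = {b}


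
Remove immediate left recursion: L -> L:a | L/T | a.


Left-recursive alternatives: L:a, L/T; non-recursive: a
Introduce L': L -> aL', L' -> :aL' | /TL' | ε


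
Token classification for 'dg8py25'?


Pattern: letter/underscore followed by alphanumerics, not a keyword
Type: IDENTIFIER


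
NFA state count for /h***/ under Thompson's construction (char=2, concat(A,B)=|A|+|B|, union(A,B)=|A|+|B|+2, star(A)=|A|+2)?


Syntax tree has 1 char leaf(s), 0 union(s), 3 star(s)
chars contribute 1×2 = 2; each union adds +2; each star adds +2
Total: 2 + 0 + 6 = 8 states


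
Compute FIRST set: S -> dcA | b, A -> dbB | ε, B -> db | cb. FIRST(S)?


Per alternative of S: FIRST(dcA) = {d}; FIRST(b) = {b}
FIRST(S) = {b, d}


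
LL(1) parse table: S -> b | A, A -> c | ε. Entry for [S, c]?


For [S, c]: 'c' ∈ FIRST(A)
Entry: S -> A


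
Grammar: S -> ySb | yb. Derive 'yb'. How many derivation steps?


Derivation: S => yb
Steps: 1


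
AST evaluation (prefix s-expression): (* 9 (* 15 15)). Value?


Evaluate inner: (* 15 15) = 225
Evaluate root: (* 9 225) = 2025
Result: 2025


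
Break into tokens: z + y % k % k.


Scan left to right, longest-match per lexeme
Tokens: ID(z), OP(+), ID(y), OP(%), ID(k), OP(%), ID(k)


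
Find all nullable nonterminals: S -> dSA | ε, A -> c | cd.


A nonterminal is nullable iff some alternative derives ε (directly, or every symbol in it is nullable)
Nullable: {S}


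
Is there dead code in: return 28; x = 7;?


statement follows a return and is unreachable
Dead: 'x = 7'


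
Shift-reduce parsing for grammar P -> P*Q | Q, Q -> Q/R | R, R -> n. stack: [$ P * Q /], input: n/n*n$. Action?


no handle; shift 'n'
Action: shift


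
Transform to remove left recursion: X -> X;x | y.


Left-recursive alternatives: X;x; non-recursive: y
Introduce X': X -> yX', X' -> ;xX' | ε


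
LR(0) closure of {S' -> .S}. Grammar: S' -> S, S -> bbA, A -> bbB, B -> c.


Start: S' -> .S
For each item with dot before a nonterminal B, add B -> .γ for every B-production
Closure: [S' -> .S, S -> .bbA]


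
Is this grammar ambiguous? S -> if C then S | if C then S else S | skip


dangling else: 'if C then if C then skip else skip' parses two ways
Ambiguous


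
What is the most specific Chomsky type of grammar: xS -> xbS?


LHS has context (more than one symbol) and |LHS| ≤ |RHS|
Classification: Type 1 (Context-Sensitive)


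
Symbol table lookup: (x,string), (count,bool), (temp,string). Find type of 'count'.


Lookup 'count' → type bool


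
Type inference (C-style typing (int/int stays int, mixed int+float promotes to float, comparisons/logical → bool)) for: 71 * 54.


Operand types: int * int
Rule: mixed int/float promotes to float; int/int stays int
Result type: int


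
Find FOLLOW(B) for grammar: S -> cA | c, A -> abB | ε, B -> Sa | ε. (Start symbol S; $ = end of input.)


$ ∈ FOLLOW(S). For each A -> αBβ: add FIRST(β)\{ε} to FOLLOW(B); if β nullable, add FOLLOW(A).
FOLLOW(B) = {$, a}


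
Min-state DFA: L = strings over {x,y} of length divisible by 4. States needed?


Track length mod 4: states 0..3, accept at 0
Minimal DFA: 4 states


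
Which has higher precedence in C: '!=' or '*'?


'*' is multiplicative (level 10); '!=' is equality (level 6)
Higher level binds tighter
'*' has higher precedence than '!='


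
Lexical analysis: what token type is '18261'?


Pattern: digits only
Type: INTEGER_LITERAL


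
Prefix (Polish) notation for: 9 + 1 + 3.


left-to-right (same/higher precedence on left): tree is (+ (+ 9 1) 3)
Prefix: + + 9 1 3


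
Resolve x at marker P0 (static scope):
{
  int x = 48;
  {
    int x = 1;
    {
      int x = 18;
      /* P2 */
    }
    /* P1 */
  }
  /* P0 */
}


x declared in the same block as P0
x = 48


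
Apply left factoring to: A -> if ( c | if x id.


Common prefix: 'if'
Factored: A -> if A', A' -> ( c | x id


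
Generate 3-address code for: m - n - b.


Break into single-operator statements:
t1 = m - n
t2 = t1 - b


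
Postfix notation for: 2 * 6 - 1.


Left to right (same or higher precedence on left)
Postfix: 2 6 * 1 -


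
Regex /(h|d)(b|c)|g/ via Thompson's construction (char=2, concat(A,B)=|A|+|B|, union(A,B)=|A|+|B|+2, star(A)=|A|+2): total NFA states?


Syntax tree has 5 char leaf(s), 3 union(s), 0 star(s)
chars contribute 5×2 = 10; each union adds +2; each star adds +2
Total: 10 + 6 + 0 = 16 states


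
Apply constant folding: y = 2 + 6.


2 + 6 = 8 at compile time
Optimized: y = 8


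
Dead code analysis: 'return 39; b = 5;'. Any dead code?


statement follows a return and is unreachable
Dead: 'b = 5'


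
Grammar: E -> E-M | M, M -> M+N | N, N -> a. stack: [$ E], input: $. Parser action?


start symbol E on stack, input exhausted
Action: accept


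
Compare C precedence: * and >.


'*' is multiplicative (level 10); '>' is relational (level 7)
Higher level binds tighter
'*' has higher precedence than '>'


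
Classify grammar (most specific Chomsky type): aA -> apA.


LHS has context (more than one symbol) and |LHS| ≤ |RHS|
Classification: Type 1 (Context-Sensitive)


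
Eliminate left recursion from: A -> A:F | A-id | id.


Left-recursive alternatives: A:F, A-id; non-recursive: id
Introduce A': A -> idA', A' -> :FA' | -idA' | ε


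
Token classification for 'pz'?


Pattern: letter/underscore followed by alphanumerics, not a keyword
Type: IDENTIFIER


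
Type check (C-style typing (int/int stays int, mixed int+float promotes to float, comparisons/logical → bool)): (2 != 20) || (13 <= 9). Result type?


Operand types: bool || bool
Rule: logical operators take bool operands and yield bool
Result type: bool


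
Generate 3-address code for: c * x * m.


Break into single-operator statements:
t1 = c * x
t2 = t1 * m


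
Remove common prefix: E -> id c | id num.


Common prefix: 'id'
Factored: E -> id E', E' -> c | num


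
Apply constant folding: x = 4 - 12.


4 - 12 = -8 at compile time
Optimized: x = -8


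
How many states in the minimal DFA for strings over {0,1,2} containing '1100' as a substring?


KMP-style automaton: 4 progress states + 1 absorbing accept = 5
Minimal DFA: 5 states


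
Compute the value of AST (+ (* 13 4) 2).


Evaluate inner: (* 13 4) = 52
Evaluate root: (+ 52 2) = 54
Result: 54


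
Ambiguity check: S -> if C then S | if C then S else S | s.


dangling else: 'if C then if C then s else s' parses two ways
Ambiguous


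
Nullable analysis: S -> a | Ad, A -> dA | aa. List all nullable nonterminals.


A nonterminal is nullable iff some alternative derives ε (directly, or every symbol in it is nullable)
Nullable: {}


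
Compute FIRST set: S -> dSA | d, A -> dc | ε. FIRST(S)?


Per alternative of S: FIRST(dSA) = {d}; FIRST(d) = {d}
FIRST(S) = {d}


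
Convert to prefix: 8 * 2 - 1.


left-to-right (same/higher precedence on left): tree is (- (* 8 2) 1)
Prefix: - * 8 2 1


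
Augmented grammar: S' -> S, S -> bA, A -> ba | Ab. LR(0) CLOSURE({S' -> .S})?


Start: S' -> .S
For each item with dot before a nonterminal B, add B -> .γ for every B-production
Closure: [S' -> .S, S -> .bA]


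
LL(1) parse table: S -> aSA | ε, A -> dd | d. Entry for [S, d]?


For [S, d]: ε is nullable and 'd' ∈ FOLLOW(S)
Entry: S -> ε


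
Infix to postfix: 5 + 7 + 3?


Left to right (same or higher precedence on left)
Postfix: 5 7 + 3 +


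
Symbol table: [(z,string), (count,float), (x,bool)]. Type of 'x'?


Lookup 'x' → type bool


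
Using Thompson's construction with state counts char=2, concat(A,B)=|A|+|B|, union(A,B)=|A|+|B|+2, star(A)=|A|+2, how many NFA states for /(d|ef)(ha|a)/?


Syntax tree has 6 char leaf(s), 2 union(s), 0 star(s)
chars contribute 6×2 = 12; each union adds +2; each star adds +2
Total: 12 + 4 + 0 = 16 states


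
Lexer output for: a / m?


Scan left to right, longest-match per lexeme
Tokens: ID(a), OP(/), ID(m)


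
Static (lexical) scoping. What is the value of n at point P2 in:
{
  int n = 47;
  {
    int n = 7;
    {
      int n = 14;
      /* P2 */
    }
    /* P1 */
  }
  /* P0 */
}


n declared in the same block as P2
n = 14


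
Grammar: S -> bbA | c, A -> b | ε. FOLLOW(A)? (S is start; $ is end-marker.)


$ ∈ FOLLOW(S). For each A -> αBβ: add FIRST(β)\{ε} to FOLLOW(B); if β nullable, add FOLLOW(A).
FOLLOW(A) = {$}


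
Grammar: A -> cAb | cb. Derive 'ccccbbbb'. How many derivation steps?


Derivation: A => cAb => ccAbb => cccAbbb => ccccbbbb
Steps: 4


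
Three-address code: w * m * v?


Break into single-operator statements:
t1 = w * m
t2 = t1 * v


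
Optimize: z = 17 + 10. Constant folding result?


17 + 10 = 27 at compile time
Optimized: z = 27


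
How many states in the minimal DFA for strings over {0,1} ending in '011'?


Track the longest suffix of input matching a prefix of '011': 4 classes (prefixes of length 0..3)
Minimal DFA: 4 states


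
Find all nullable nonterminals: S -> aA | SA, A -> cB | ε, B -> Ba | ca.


A nonterminal is nullable iff some alternative derives ε (directly, or every symbol in it is nullable)
Nullable: {A}


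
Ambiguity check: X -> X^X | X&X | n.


'n^n&n' has two parse trees (no precedence encoded between ^ and &)
Ambiguous


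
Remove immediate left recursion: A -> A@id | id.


Left-recursive alternatives: A@id; non-recursive: id
Introduce A': A -> idA', A' -> @idA' | ε


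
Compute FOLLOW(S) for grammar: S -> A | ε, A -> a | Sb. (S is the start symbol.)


$ ∈ FOLLOW(S). For each A -> αBβ: add FIRST(β)\{ε} to FOLLOW(B); if β nullable, add FOLLOW(A).
FOLLOW(S) = {$, b}


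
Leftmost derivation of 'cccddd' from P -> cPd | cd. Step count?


Derivation: P => cPd => ccPdd => cccddd
Steps: 3


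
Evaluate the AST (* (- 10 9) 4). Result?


Evaluate inner: (- 10 9) = 1
Evaluate root: (* 1 4) = 4
Result: 4


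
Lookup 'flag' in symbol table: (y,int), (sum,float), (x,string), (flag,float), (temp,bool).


Lookup 'flag' → type float


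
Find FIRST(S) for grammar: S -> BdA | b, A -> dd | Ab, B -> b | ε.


Per alternative of S: FIRST(BdA) = {b, d}; FIRST(b) = {b}
FIRST(S) = {b, d}


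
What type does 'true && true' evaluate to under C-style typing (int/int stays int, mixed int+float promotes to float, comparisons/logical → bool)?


Operand types: bool && bool
Rule: logical operators take bool operands and yield bool
Result type: bool


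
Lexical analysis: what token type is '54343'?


Pattern: digits only
Type: INTEGER_LITERAL


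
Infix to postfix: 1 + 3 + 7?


Left to right (same or higher precedence on left)
Postfix: 1 3 + 7 +


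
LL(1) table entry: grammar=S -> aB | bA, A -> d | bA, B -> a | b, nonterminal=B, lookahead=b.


For [B, b]: 'b' ∈ FIRST(b)
Entry: B -> b


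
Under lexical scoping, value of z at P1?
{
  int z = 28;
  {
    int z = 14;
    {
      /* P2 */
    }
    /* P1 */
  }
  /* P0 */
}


z declared in the same block as P1
z = 14


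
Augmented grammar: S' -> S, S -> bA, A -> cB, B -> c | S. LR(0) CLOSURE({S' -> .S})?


Start: S' -> .S
For each item with dot before a nonterminal B, add B -> .γ for every B-production
Closure: [S' -> .S, S -> .bA]


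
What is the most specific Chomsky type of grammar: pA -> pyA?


LHS has context (more than one symbol) and |LHS| ≤ |RHS|
Classification: Type 1 (Context-Sensitive)


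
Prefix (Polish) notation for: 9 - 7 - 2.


left-to-right (same/higher precedence on left): tree is (- (- 9 7) 2)
Prefix: - - 9 7 2


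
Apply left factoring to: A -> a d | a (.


Common prefix: 'a'
Factored: A -> a A', A' -> d | (


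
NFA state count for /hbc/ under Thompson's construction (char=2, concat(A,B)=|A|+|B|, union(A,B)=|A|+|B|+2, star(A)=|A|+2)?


Syntax tree has 3 char leaf(s), 0 union(s), 0 star(s)
chars contribute 3×2 = 6; each union adds +2; each star adds +2
Total: 6 + 0 + 0 = 6 states


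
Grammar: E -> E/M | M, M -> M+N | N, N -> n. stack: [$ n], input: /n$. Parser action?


'n' on top is the handle for N -> n
Action: reduce (N -> n)


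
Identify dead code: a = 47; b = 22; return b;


a is assigned but never read
Dead: 'a = 47'


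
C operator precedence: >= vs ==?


'>=' is relational (level 7); '==' is equality (level 6)
Higher level binds tighter
'>=' has higher precedence than '=='


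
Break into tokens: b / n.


Scan left to right, longest-match per lexeme
Tokens: ID(b), OP(/), ID(n)


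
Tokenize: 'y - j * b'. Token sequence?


Scan left to right, longest-match per lexeme
Tokens: ID(y), OP(-), ID(j), OP(*), ID(b)
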